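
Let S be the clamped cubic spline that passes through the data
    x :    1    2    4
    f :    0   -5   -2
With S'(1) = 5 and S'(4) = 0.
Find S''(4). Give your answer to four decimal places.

Write σ_i for S''(x_i). With h_i = 1, 2 and divided differences Δ_i = -5, 3/2, the continuity of S' gives the tridiagonal system
  1·σ_0 + 6·σ_1 + 2·σ_2 = 6(Δ_1 - Δ_0) = 39
Clamped end conditions give two more equations: 2h_0·σ_0 + h_0·σ_1 = 6(Δ_0 - S'(1)) = -60 and h_1·σ_1 + 2h_1·σ_2 = 6(S'(4) - Δ_1) = -9.
Solving: σ_0 = -229/6, σ_1 = 49/3, σ_2 = -125/12.

-10.4167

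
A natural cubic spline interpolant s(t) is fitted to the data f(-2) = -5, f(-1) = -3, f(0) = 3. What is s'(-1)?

4

Let m_i = s''(x_i). Step sizes h_i = 1, 1; slopes of the chords Δ_i = (y_(i+1) - y_i)/h_i = 2, 6.
  1·m_0 + 4·m_1 + 1·m_2 = 6(Δ_1 - Δ_0) = 24
Natural end conditions: m_0 = m_2 = 0.
Hence m_0 = 0, m_1 = 6, m_2 = 0.
On [-1, 0], s'(t) = b_1 + 2c_1·(t + 1) + 3d_1·(t + 1)² with b_1 = Δ_1 - h_1(2m_1 + m_2)/6 = 4, c_1 = m_1/2 = 3, d_1 = (m_2 - m_1)/(6h_1) = -1. So s'(-1) = 4.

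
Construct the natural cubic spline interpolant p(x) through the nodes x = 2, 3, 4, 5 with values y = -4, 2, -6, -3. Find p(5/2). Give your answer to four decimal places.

0.6750

Write M_i for p''(x_i). With h_i = 1, 1, 1 and divided differences Δ_i = 6, -8, 3, the continuity of p' gives the tridiagonal system
  1·M_0 + 4·M_1 + 1·M_2 = 6(Δ_1 - Δ_0) = -84
  1·M_1 + 4·M_2 + 1·M_3 = 6(Δ_2 - Δ_1) = 66
Natural end conditions: M_0 = M_3 = 0.
Solving the tridiagonal system: M_0 = 0, M_1 = -134/5, M_2 = 116/5, M_3 = 0.
On [2, 3], p(x) = -4 + 157/15·(x - 2) + 0·(x - 2)² - 67/15·(x - 2)³.
With (x - 2) = 1/2: p(5/2) = 27/40.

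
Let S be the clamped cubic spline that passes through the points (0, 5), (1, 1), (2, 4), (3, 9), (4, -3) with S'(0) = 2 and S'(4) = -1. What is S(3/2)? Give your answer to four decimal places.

Write M_i for S''(x_i). With h_i = 1, 1, 1, 1 and divided differences Δ_i = -4, 3, 5, -12, the continuity of S' gives the tridiagonal system
  1·M_0 + 4·M_1 + 1·M_2 = 6(Δ_1 - Δ_0) = 42
  1·M_1 + 4·M_2 + 1·M_3 = 6(Δ_2 - Δ_1) = 12
  1·M_2 + 4·M_3 + 1·M_4 = 6(Δ_3 - Δ_2) = -102
Clamped end conditions give two more equations: 2h_0·M_0 + h_0·M_1 = 6(Δ_0 - S'(0)) = -36 and h_3·M_3 + 2h_3·M_4 = 6(S'(4) - Δ_3) = 66.
Hence M_0 = -705/28, M_1 = 201/14, M_2 = 39/4, M_3 = -579/14, M_4 = 1503/28.
On [1, 2], S(x) = 1 - 191/56·(x - 1) + 201/28·(x - 1)² - 43/56·(x - 1)³.
With (x - 1) = 1/2: S(3/2) = 445/448.

0.9933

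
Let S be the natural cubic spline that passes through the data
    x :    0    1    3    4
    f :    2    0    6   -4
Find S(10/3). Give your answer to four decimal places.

3.6852

Write m_i for S''(x_i). With h_i = 1, 2, 1 and divided differences Δ_i = -2, 3, -10, the continuity of S' gives the tridiagonal system
  1·m_0 + 6·m_1 + 2·m_2 = 6(Δ_1 - Δ_0) = 30
  2·m_1 + 6·m_2 + 1·m_3 = 6(Δ_2 - Δ_1) = -78
Natural end conditions: m_0 = m_3 = 0.
Solving: m_0 = 0, m_1 = 21/2, m_2 = -33/2, m_3 = 0.
On [3, 4], S(x) = 6 - 9/2·(x - 3) - 33/4·(x - 3)² + 11/4·(x - 3)³.
With (x - 3) = 1/3: S(10/3) = 199/54.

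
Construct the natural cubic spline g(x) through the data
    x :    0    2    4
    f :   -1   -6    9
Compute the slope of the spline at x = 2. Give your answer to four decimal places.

2.5000

With m_i denoting the second derivative at x_i, h_i = 2, 2, and Δ_i = (y_(i+1) − y_i)/h_i = -5/2, 15/2:
  2·m_0 + 8·m_1 + 2·m_2 = 6(Δ_1 - Δ_0) = 60
Natural end conditions: m_0 = m_2 = 0.
Forward elimination and back-substitution give m_0 = 0, m_1 = 15/2, m_2 = 0.
On [2, 4], g'(x) = b_1 + 2c_1·(x - 2) + 3d_1·(x - 2)² with b_1 = Δ_1 - h_1(2m_1 + m_2)/6 = 5/2, c_1 = m_1/2 = 15/4, d_1 = (m_2 - m_1)/(6h_1) = -5/8. So g'(2) = 5/2.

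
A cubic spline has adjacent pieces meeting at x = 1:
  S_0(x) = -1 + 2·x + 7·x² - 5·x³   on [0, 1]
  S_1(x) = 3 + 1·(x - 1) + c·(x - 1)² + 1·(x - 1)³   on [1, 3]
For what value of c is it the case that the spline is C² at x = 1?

-8

S_0''(x) = 14 - 30·x, so S_0''(1) = -16. On the right, S_1''(1) = 2c, so c = -8.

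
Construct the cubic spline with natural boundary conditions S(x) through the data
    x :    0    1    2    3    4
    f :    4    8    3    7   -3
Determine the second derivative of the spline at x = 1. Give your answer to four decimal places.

-19.8214

Let σ_i = S''(x_i). Step sizes h_i = 1, 1, 1, 1; slopes of the chords Δ_i = (y_(i+1) - y_i)/h_i = 4, -5, 4, -10.
  1·σ_0 + 4·σ_1 + 1·σ_2 = 6(Δ_1 - Δ_0) = -54
  1·σ_1 + 4·σ_2 + 1·σ_3 = 6(Δ_2 - Δ_1) = 54
  1·σ_2 + 4·σ_3 + 1·σ_4 = 6(Δ_3 - Δ_2) = -84
Natural end conditions: σ_0 = σ_4 = 0.
Solving: σ_0 = 0, σ_1 = -555/28, σ_2 = 177/7, σ_3 = -765/28, σ_4 = 0.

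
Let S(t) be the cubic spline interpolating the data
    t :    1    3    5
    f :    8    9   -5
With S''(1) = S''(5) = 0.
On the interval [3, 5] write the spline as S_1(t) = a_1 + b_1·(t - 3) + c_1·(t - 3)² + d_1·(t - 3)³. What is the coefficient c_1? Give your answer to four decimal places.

-2.8125

Write m_i for S''(x_i). With h_i = 2, 2 and divided differences Δ_i = 1/2, -7, the continuity of S' gives the tridiagonal system
  2·m_0 + 8·m_1 + 2·m_2 = 6(Δ_1 - Δ_0) = -45
Natural end conditions: m_0 = m_2 = 0.
Hence m_0 = 0, m_1 = -45/8, m_2 = 0.
On [3, 5], with S_1(t) = a_1 + b_1·(t - 3) + c_1·(t - 3)² + d_1·(t - 3)³: c_1 = m_1/2 = -45/16, d_1 = (m_2 - m_1)/(6h_1) = 15/32, b_1 = Δ_1 - h_1(2m_1 + m_2)/6 = -13/4.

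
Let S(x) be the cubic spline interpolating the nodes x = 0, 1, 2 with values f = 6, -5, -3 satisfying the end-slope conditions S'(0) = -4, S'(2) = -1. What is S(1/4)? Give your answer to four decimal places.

3.9766

Write m_i for S''(x_i). With h_i = 1, 1 and divided differences Δ_i = -11, 2, the continuity of S' gives the tridiagonal system
  1·m_0 + 4·m_1 + 1·m_2 = 6(Δ_1 - Δ_0) = 78
Clamped end conditions give two more equations: 2h_0·m_0 + h_0·m_1 = 6(Δ_0 - S'(0)) = -42 and h_1·m_1 + 2h_1·m_2 = 6(S'(2) - Δ_1) = -18.
Solving: m_0 = -39, m_1 = 36, m_2 = -27.
On [0, 1], S(x) = 6 - 4·x - 39/2·x² + 25/2·x³.
With x = 1/4: S(1/4) = 509/128.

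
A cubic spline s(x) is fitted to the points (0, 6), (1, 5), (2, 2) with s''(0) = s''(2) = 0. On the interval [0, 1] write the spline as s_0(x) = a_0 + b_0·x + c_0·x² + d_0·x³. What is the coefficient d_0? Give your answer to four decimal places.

-0.5000

With m_i denoting the second derivative at x_i, h_i = 1, 1, and Δ_i = (y_(i+1) − y_i)/h_i = -1, -3:
  1·m_0 + 4·m_1 + 1·m_2 = 6(Δ_1 - Δ_0) = -12
Natural end conditions: m_0 = m_2 = 0.
Solving the tridiagonal system: m_0 = 0, m_1 = -3, m_2 = 0.
On [0, 1], with s_0(x) = a_0 + b_0·x + c_0·x² + d_0·x³: c_0 = m_0/2 = 0, d_0 = (m_1 - m_0)/(6h_0) = -1/2, b_0 = Δ_0 - h_0(2m_0 + m_1)/6 = -1/2.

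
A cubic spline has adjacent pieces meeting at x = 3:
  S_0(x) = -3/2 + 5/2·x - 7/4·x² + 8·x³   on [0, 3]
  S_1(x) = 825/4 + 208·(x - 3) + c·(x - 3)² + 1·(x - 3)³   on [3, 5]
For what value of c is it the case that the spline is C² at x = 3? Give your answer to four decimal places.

S_0''(x) = -7/2 + 48·x, so S_0''(3) = 281/2. On the right, S_1''(3) = 2c, so c = 281/4.

70.2500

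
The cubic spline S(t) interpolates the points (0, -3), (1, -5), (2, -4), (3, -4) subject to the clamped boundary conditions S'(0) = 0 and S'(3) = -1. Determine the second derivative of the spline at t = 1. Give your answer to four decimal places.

7.7333

Write M_i for S''(x_i). With h_i = 1, 1, 1 and divided differences Δ_i = -2, 1, 0, the continuity of S' gives the tridiagonal system
  1·M_0 + 4·M_1 + 1·M_2 = 6(Δ_1 - Δ_0) = 18
  1·M_1 + 4·M_2 + 1·M_3 = 6(Δ_2 - Δ_1) = -6
Clamped end conditions give two more equations: 2h_0·M_0 + h_0·M_1 = 6(Δ_0 - S'(0)) = -12 and h_2·M_2 + 2h_2·M_3 = 6(S'(3) - Δ_2) = -6.
Solving the tridiagonal system: M_0 = -148/15, M_1 = 116/15, M_2 = -46/15, M_3 = -22/15.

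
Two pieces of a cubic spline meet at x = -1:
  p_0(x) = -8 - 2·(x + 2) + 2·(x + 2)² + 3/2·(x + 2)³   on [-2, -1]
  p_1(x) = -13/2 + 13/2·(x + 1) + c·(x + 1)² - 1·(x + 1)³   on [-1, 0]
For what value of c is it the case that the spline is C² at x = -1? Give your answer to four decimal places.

6.5000

p_0''(x) = 4 + 9·(x + 2), so p_0''(-1) = 13. On the right, p_1''(-1) = 2c, so c = 13/2.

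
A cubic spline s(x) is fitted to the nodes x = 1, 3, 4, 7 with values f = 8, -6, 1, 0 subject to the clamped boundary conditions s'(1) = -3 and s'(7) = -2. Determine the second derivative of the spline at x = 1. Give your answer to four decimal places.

-16.5238

With M_i denoting the second derivative at x_i, h_i = 2, 1, 3, and Δ_i = (y_(i+1) − y_i)/h_i = -7, 7, -1/3:
  2·M_0 + 6·M_1 + 1·M_2 = 6(Δ_1 - Δ_0) = 84
  1·M_1 + 8·M_2 + 3·M_3 = 6(Δ_2 - Δ_1) = -44
Clamped end conditions give two more equations: 2h_0·M_0 + h_0·M_1 = 6(Δ_0 - s'(1)) = -24 and h_2·M_2 + 2h_2·M_3 = 6(s'(7) - Δ_2) = -10.
Solving: M_0 = -347/21, M_1 = 442/21, M_2 = -194/21, M_3 = 62/21.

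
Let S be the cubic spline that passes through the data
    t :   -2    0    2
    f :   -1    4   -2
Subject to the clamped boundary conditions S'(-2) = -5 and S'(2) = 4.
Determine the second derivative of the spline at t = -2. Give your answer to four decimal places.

With σ_i denoting the second derivative at x_i, h_i = 2, 2, and Δ_i = (y_(i+1) − y_i)/h_i = 5/2, -3:
  2·σ_0 + 8·σ_1 + 2·σ_2 = 6(Δ_1 - Δ_0) = -33
Clamped end conditions give two more equations: 2h_0·σ_0 + h_0·σ_1 = 6(Δ_0 - S'(-2)) = 45 and h_1·σ_1 + 2h_1·σ_2 = 6(S'(2) - Δ_1) = 42.
Solving the tridiagonal system: σ_0 = 141/8, σ_1 = -51/4, σ_2 = 135/8.

17.6250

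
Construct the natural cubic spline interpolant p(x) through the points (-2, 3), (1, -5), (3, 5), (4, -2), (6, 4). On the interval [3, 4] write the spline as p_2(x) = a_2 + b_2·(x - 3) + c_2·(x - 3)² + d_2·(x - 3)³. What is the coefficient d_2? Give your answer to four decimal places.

4.9305

Put M_i = p'' at the i-th knot. Here h = (3, 2, 1, 2) and Δ = (-8/3, 5, -7, 3), so the interior equations h_(i-1)·M_(i-1) + 2(h_(i-1)+h_i)·M_i + h_i·M_(i+1) = 6(Δ_i − Δ_(i-1)) read
  3·M_0 + 10·M_1 + 2·M_2 = 6(Δ_1 - Δ_0) = 46
  2·M_1 + 6·M_2 + 1·M_3 = 6(Δ_2 - Δ_1) = -72
  1·M_2 + 6·M_3 + 2·M_4 = 6(Δ_3 - Δ_2) = 60
Natural end conditions: M_0 = M_4 = 0.
Hence M_0 = 0, M_1 = 1297/163, M_2 = -2736/163, M_3 = 2086/163, M_4 = 0.
On [3, 4], with p_2(x) = a_2 + b_2·(x - 3) + c_2·(x - 3)² + d_2·(x - 3)³: c_2 = M_2/2 = -1368/163, d_2 = (M_3 - M_2)/(6h_2) = 2411/489, b_2 = Δ_2 - h_2(2M_2 + M_3)/6 = -1730/489.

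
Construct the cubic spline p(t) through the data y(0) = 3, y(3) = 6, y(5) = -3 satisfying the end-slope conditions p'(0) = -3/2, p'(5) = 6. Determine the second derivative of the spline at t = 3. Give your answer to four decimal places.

-9.6000

Let m_i = p''(x_i). Step sizes h_i = 3, 2; slopes of the chords Δ_i = (y_(i+1) - y_i)/h_i = 1, -9/2.
  3·m_0 + 10·m_1 + 2·m_2 = 6(Δ_1 - Δ_0) = -33
Clamped end conditions give two more equations: 2h_0·m_0 + h_0·m_1 = 6(Δ_0 - p'(0)) = 15 and h_1·m_1 + 2h_1·m_2 = 6(p'(5) - Δ_1) = 63.
Solving: m_0 = 73/10, m_1 = -48/5, m_2 = 411/20.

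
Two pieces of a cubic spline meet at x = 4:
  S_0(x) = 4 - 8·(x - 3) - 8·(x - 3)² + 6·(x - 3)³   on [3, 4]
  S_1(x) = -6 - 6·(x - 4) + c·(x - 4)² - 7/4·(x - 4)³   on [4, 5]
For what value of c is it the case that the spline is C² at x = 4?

S_0''(x) = -16 + 36·(x - 3), so S_0''(4) = 20. On the right, S_1''(4) = 2c, so c = 10.

10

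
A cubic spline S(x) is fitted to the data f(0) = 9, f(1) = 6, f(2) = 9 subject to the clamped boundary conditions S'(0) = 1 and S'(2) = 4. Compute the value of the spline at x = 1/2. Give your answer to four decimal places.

Write σ_i for S''(x_i). With h_i = 1, 1 and divided differences Δ_i = -3, 3, the continuity of S' gives the tridiagonal system
  1·σ_0 + 4·σ_1 + 1·σ_2 = 6(Δ_1 - Δ_0) = 36
Clamped end conditions give two more equations: 2h_0·σ_0 + h_0·σ_1 = 6(Δ_0 - S'(0)) = -24 and h_1·σ_1 + 2h_1·σ_2 = 6(S'(2) - Δ_1) = 6.
Solving the tridiagonal system: σ_0 = -39/2, σ_1 = 15, σ_2 = -9/2.
On [0, 1], S(x) = 9 + 1·x - 39/4·x² + 23/4·x³.
With x = 1/2: S(1/2) = 249/32.

7.7813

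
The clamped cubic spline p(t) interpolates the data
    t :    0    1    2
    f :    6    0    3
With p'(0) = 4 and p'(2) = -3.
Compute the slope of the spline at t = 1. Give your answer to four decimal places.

-2.5000

Write σ_i for p''(x_i). With h_i = 1, 1 and divided differences Δ_i = -6, 3, the continuity of p' gives the tridiagonal system
  1·σ_0 + 4·σ_1 + 1·σ_2 = 6(Δ_1 - Δ_0) = 54
Clamped end conditions give two more equations: 2h_0·σ_0 + h_0·σ_1 = 6(Δ_0 - p'(0)) = -60 and h_1·σ_1 + 2h_1·σ_2 = 6(p'(2) - Δ_1) = -36.
Solving the tridiagonal system: σ_0 = -47, σ_1 = 34, σ_2 = -35.
On [1, 2], p'(t) = b_1 + 2c_1·(t - 1) + 3d_1·(t - 1)² with b_1 = Δ_1 - h_1(2σ_1 + σ_2)/6 = -5/2, c_1 = σ_1/2 = 17, d_1 = (σ_2 - σ_1)/(6h_1) = -23/2. So p'(1) = -5/2.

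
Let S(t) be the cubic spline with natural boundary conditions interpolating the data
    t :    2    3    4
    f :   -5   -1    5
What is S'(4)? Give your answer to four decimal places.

Write M_i for S''(x_i). With h_i = 1, 1 and divided differences Δ_i = 4, 6, the continuity of S' gives the tridiagonal system
  1·M_0 + 4·M_1 + 1·M_2 = 6(Δ_1 - Δ_0) = 12
Natural end conditions: M_0 = M_2 = 0.
Solving the tridiagonal system: M_0 = 0, M_1 = 3, M_2 = 0.
On [3, 4], S'(t) = b_1 + 2c_1·(t - 3) + 3d_1·(t - 3)² with b_1 = Δ_1 - h_1(2M_1 + M_2)/6 = 5, c_1 = M_1/2 = 3/2, d_1 = (M_2 - M_1)/(6h_1) = -1/2. So S'(4) = 13/2.

6.5000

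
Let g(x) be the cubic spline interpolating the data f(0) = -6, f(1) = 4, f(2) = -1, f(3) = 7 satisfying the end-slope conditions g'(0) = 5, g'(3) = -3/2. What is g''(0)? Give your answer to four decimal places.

With M_i denoting the second derivative at x_i, h_i = 1, 1, 1, and Δ_i = (y_(i+1) − y_i)/h_i = 10, -5, 8:
  1·M_0 + 4·M_1 + 1·M_2 = 6(Δ_1 - Δ_0) = -90
  1·M_1 + 4·M_2 + 1·M_3 = 6(Δ_2 - Δ_1) = 78
Clamped end conditions give two more equations: 2h_0·M_0 + h_0·M_1 = 6(Δ_0 - g'(0)) = 30 and h_2·M_2 + 2h_2·M_3 = 6(g'(3) - Δ_2) = -57.
Solving the tridiagonal system: M_0 = 541/15, M_1 = -632/15, M_2 = 637/15, M_3 = -746/15.

36.0667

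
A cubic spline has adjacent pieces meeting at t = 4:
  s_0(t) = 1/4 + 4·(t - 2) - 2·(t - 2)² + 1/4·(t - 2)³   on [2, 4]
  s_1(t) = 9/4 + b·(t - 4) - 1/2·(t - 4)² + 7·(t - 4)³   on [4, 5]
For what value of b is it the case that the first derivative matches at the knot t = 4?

-1

s_0'(t) = 4 - 4·(t - 2) + 3/4·(t - 2)², so s_0'(4) = -1. On the right, s_1'(4) = b, so b = -1.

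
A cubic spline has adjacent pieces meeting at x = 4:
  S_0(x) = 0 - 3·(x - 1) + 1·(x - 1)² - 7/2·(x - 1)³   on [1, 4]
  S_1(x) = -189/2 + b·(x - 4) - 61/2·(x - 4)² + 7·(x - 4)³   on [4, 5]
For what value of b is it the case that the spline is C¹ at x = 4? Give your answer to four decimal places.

S_0'(x) = -3 + 2·(x - 1) - 21/2·(x - 1)², so S_0'(4) = -183/2. On the right, S_1'(4) = b, so b = -183/2.

-91.5000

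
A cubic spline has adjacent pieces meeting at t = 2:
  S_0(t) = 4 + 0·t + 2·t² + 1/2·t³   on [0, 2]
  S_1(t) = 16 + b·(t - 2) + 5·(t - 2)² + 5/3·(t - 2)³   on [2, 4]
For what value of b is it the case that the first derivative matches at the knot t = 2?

S_0'(t) = 0 + 4·t + 3/2·t², so S_0'(2) = 14. On the right, S_1'(2) = b, so b = 14.

14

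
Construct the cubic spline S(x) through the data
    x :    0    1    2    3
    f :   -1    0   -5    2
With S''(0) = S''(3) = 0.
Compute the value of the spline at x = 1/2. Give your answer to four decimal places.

Write M_i for S''(x_i). With h_i = 1, 1, 1 and divided differences Δ_i = 1, -5, 7, the continuity of S' gives the tridiagonal system
  1·M_0 + 4·M_1 + 1·M_2 = 6(Δ_1 - Δ_0) = -36
  1·M_1 + 4·M_2 + 1·M_3 = 6(Δ_2 - Δ_1) = 72
Natural end conditions: M_0 = M_3 = 0.
Forward elimination and back-substitution give M_0 = 0, M_1 = -72/5, M_2 = 108/5, M_3 = 0.
On [0, 1], S(x) = -1 + 17/5·x + 0·x² - 12/5·x³.
With x = 1/2: S(1/2) = 2/5.

0.4000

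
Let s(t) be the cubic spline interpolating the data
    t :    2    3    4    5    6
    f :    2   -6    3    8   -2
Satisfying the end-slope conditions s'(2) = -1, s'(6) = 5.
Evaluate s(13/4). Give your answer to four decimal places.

-5.5313

Write m_i for s''(x_i). With h_i = 1, 1, 1, 1 and divided differences Δ_i = -8, 9, 5, -10, the continuity of s' gives the tridiagonal system
  1·m_0 + 4·m_1 + 1·m_2 = 6(Δ_1 - Δ_0) = 102
  1·m_1 + 4·m_2 + 1·m_3 = 6(Δ_2 - Δ_1) = -24
  1·m_2 + 4·m_3 + 1·m_4 = 6(Δ_3 - Δ_2) = -90
Clamped end conditions give two more equations: 2h_0·m_0 + h_0·m_1 = 6(Δ_0 - s'(2)) = -42 and h_3·m_3 + 2h_3·m_4 = 6(s'(6) - Δ_3) = 90.
Forward elimination and back-substitution give m_0 = -276/7, m_1 = 258/7, m_2 = -6, m_3 = -258/7, m_4 = 444/7.
On [3, 4], s(t) = -6 - 16/7·(t - 3) + 129/7·(t - 3)² - 50/7·(t - 3)³.
With (t - 3) = 1/4: s(13/4) = -177/32.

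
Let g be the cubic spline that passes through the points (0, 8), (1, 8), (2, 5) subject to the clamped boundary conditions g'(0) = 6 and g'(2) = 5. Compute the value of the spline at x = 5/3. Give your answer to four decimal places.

Write σ_i for g''(x_i). With h_i = 1, 1 and divided differences Δ_i = 0, -3, the continuity of g' gives the tridiagonal system
  1·σ_0 + 4·σ_1 + 1·σ_2 = 6(Δ_1 - Δ_0) = -18
Clamped end conditions give two more equations: 2h_0·σ_0 + h_0·σ_1 = 6(Δ_0 - g'(0)) = -36 and h_1·σ_1 + 2h_1·σ_2 = 6(g'(2) - Δ_1) = 48.
Hence σ_0 = -14, σ_1 = -8, σ_2 = 28.
On [1, 2], g(x) = 8 - 5·(x - 1) - 4·(x - 1)² + 6·(x - 1)³.
With (x - 1) = 2/3: g(5/3) = 14/3.

4.6667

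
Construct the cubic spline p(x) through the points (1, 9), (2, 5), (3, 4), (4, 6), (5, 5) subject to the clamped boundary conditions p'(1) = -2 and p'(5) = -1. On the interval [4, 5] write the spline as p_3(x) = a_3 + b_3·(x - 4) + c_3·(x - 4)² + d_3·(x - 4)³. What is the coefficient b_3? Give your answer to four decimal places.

Put σ_i = p'' at the i-th knot. Here h = (1, 1, 1, 1) and Δ = (-4, -1, 2, -1), so the interior equations h_(i-1)·σ_(i-1) + 2(h_(i-1)+h_i)·σ_i + h_i·σ_(i+1) = 6(Δ_i − Δ_(i-1)) read
  1·σ_0 + 4·σ_1 + 1·σ_2 = 6(Δ_1 - Δ_0) = 18
  1·σ_1 + 4·σ_2 + 1·σ_3 = 6(Δ_2 - Δ_1) = 18
  1·σ_2 + 4·σ_3 + 1·σ_4 = 6(Δ_3 - Δ_2) = -18
Clamped end conditions give two more equations: 2h_0·σ_0 + h_0·σ_1 = 6(Δ_0 - p'(1)) = -12 and h_3·σ_3 + 2h_3·σ_4 = 6(p'(5) - Δ_3) = 0.
Solving the tridiagonal system: σ_0 = -35/4, σ_1 = 11/2, σ_2 = 19/4, σ_3 = -13/2, σ_4 = 13/4.
On [4, 5], with p_3(x) = a_3 + b_3·(x - 4) + c_3·(x - 4)² + d_3·(x - 4)³: c_3 = σ_3/2 = -13/4, d_3 = (σ_4 - σ_3)/(6h_3) = 13/8, b_3 = Δ_3 - h_3(2σ_3 + σ_4)/6 = 5/8.

0.6250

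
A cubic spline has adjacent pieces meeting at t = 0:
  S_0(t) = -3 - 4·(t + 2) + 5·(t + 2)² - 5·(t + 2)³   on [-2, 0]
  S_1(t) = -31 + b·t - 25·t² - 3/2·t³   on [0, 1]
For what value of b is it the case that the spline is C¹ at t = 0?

-44

S_0'(t) = -4 + 10·(t + 2) - 15·(t + 2)², so S_0'(0) = -44. On the right, S_1'(0) = b, so b = -44.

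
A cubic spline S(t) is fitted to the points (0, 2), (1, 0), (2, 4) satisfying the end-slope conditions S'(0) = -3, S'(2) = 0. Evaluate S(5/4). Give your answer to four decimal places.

Let M_i = S''(x_i). Step sizes h_i = 1, 1; slopes of the chords Δ_i = (y_(i+1) - y_i)/h_i = -2, 4.
  1·M_0 + 4·M_1 + 1·M_2 = 6(Δ_1 - Δ_0) = 36
Clamped end conditions give two more equations: 2h_0·M_0 + h_0·M_1 = 6(Δ_0 - S'(0)) = 6 and h_1·M_1 + 2h_1·M_2 = 6(S'(2) - Δ_1) = -24.
Solving the tridiagonal system: M_0 = -9/2, M_1 = 15, M_2 = -39/2.
On [1, 2], S(t) = 0 + 9/4·(t - 1) + 15/2·(t - 1)² - 23/4·(t - 1)³.
With (t - 1) = 1/4: S(5/4) = 241/256.

0.9414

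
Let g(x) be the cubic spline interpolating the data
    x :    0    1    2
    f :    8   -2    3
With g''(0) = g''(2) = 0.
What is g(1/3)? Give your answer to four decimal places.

Write M_i for g''(x_i). With h_i = 1, 1 and divided differences Δ_i = -10, 5, the continuity of g' gives the tridiagonal system
  1·M_0 + 4·M_1 + 1·M_2 = 6(Δ_1 - Δ_0) = 90
Natural end conditions: M_0 = M_2 = 0.
Solving the tridiagonal system: M_0 = 0, M_1 = 45/2, M_2 = 0.
On [0, 1], g(x) = 8 - 55/4·x + 0·x² + 15/4·x³.
With x = 1/3: g(1/3) = 32/9.

3.5556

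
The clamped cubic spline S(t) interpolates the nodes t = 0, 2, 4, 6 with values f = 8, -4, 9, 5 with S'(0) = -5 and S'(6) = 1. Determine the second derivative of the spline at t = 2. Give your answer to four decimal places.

With σ_i denoting the second derivative at x_i, h_i = 2, 2, 2, and Δ_i = (y_(i+1) − y_i)/h_i = -6, 13/2, -2:
  2·σ_0 + 8·σ_1 + 2·σ_2 = 6(Δ_1 - Δ_0) = 75
  2·σ_1 + 8·σ_2 + 2·σ_3 = 6(Δ_2 - Δ_1) = -51
Clamped end conditions give two more equations: 2h_0·σ_0 + h_0·σ_1 = 6(Δ_0 - S'(0)) = -6 and h_2·σ_2 + 2h_2·σ_3 = 6(S'(6) - Δ_2) = 18.
Forward elimination and back-substitution give σ_0 = -89/10, σ_1 = 74/5, σ_2 = -64/5, σ_3 = 109/10.

14.8000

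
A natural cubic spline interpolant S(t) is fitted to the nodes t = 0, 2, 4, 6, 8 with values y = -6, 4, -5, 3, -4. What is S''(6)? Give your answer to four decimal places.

-8.3571

Write σ_i for S''(x_i). With h_i = 2, 2, 2, 2 and divided differences Δ_i = 5, -9/2, 4, -7/2, the continuity of S' gives the tridiagonal system
  2·σ_0 + 8·σ_1 + 2·σ_2 = 6(Δ_1 - Δ_0) = -57
  2·σ_1 + 8·σ_2 + 2·σ_3 = 6(Δ_2 - Δ_1) = 51
  2·σ_2 + 8·σ_3 + 2·σ_4 = 6(Δ_3 - Δ_2) = -45
Natural end conditions: σ_0 = σ_4 = 0.
Hence σ_0 = 0, σ_1 = -69/7, σ_2 = 153/14, σ_3 = -117/14, σ_4 = 0.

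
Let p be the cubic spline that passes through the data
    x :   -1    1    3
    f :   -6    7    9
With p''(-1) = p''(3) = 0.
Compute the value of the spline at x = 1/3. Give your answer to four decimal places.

Let M_i = p''(x_i). Step sizes h_i = 2, 2; slopes of the chords Δ_i = (y_(i+1) - y_i)/h_i = 13/2, 1.
  2·M_0 + 8·M_1 + 2·M_2 = 6(Δ_1 - Δ_0) = -33
Natural end conditions: M_0 = M_2 = 0.
Forward elimination and back-substitution give M_0 = 0, M_1 = -33/8, M_2 = 0.
On [-1, 1], p(x) = -6 + 63/8·(x + 1) + 0·(x + 1)² - 11/32·(x + 1)³.
With (x + 1) = 4/3: p(1/3) = 199/54.

3.6852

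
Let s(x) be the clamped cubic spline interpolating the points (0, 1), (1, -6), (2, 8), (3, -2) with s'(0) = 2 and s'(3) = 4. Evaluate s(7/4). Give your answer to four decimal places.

Write M_i for s''(x_i). With h_i = 1, 1, 1 and divided differences Δ_i = -7, 14, -10, the continuity of s' gives the tridiagonal system
  1·M_0 + 4·M_1 + 1·M_2 = 6(Δ_1 - Δ_0) = 126
  1·M_1 + 4·M_2 + 1·M_3 = 6(Δ_2 - Δ_1) = -144
Clamped end conditions give two more equations: 2h_0·M_0 + h_0·M_1 = 6(Δ_0 - s'(0)) = -54 and h_2·M_2 + 2h_2·M_3 = 6(s'(3) - Δ_2) = 84.
Forward elimination and back-substitution give M_0 = -886/15, M_1 = 962/15, M_2 = -1072/15, M_3 = 1166/15.
On [1, 2], s(x) = -6 + 68/15·(x - 1) + 481/15·(x - 1)² - 113/5·(x - 1)³.
With (x - 1) = 3/4: s(7/4) = 1889/320.

5.9031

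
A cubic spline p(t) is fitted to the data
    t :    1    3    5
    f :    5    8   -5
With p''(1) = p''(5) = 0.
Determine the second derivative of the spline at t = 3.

Write M_i for p''(x_i). With h_i = 2, 2 and divided differences Δ_i = 3/2, -13/2, the continuity of p' gives the tridiagonal system
  2·M_0 + 8·M_1 + 2·M_2 = 6(Δ_1 - Δ_0) = -48
Natural end conditions: M_0 = M_2 = 0.
Forward elimination and back-substitution give M_0 = 0, M_1 = -6, M_2 = 0.

-6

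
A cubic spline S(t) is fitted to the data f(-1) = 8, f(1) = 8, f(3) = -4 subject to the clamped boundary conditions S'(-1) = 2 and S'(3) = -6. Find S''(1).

Let M_i = S''(x_i). Step sizes h_i = 2, 2; slopes of the chords Δ_i = (y_(i+1) - y_i)/h_i = 0, -6.
  2·M_0 + 8·M_1 + 2·M_2 = 6(Δ_1 - Δ_0) = -36
Clamped end conditions give two more equations: 2h_0·M_0 + h_0·M_1 = 6(Δ_0 - S'(-1)) = -12 and h_1·M_1 + 2h_1·M_2 = 6(S'(3) - Δ_1) = 0.
Forward elimination and back-substitution give M_0 = -1/2, M_1 = -5, M_2 = 5/2.

-5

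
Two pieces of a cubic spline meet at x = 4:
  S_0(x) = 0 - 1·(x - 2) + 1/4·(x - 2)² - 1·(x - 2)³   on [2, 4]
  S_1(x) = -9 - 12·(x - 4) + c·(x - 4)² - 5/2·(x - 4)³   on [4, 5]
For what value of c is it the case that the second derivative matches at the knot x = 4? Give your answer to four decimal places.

S_0''(x) = 1/2 - 6·(x - 2), so S_0''(4) = -23/2. On the right, S_1''(4) = 2c, so c = -23/4.

-5.7500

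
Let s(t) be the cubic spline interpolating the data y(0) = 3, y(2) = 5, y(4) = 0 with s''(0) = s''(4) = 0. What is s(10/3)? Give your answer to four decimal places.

With M_i denoting the second derivative at x_i, h_i = 2, 2, and Δ_i = (y_(i+1) − y_i)/h_i = 1, -5/2:
  2·M_0 + 8·M_1 + 2·M_2 = 6(Δ_1 - Δ_0) = -21
Natural end conditions: M_0 = M_2 = 0.
Solving: M_0 = 0, M_1 = -21/8, M_2 = 0.
On [2, 4], s(t) = 5 - 3/4·(t - 2) - 21/16·(t - 2)² + 7/32·(t - 2)³.
With (t - 2) = 4/3: s(10/3) = 59/27.

2.1852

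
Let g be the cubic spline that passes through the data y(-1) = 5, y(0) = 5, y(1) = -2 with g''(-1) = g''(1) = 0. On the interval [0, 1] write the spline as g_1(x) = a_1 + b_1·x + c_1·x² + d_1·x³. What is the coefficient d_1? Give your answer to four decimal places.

Put m_i = g'' at the i-th knot. Here h = (1, 1) and Δ = (0, -7), so the interior equations h_(i-1)·m_(i-1) + 2(h_(i-1)+h_i)·m_i + h_i·m_(i+1) = 6(Δ_i − Δ_(i-1)) read
  1·m_0 + 4·m_1 + 1·m_2 = 6(Δ_1 - Δ_0) = -42
Natural end conditions: m_0 = m_2 = 0.
Solving: m_0 = 0, m_1 = -21/2, m_2 = 0.
On [0, 1], with g_1(x) = a_1 + b_1·x + c_1·x² + d_1·x³: c_1 = m_1/2 = -21/4, d_1 = (m_2 - m_1)/(6h_1) = 7/4, b_1 = Δ_1 - h_1(2m_1 + m_2)/6 = -7/2.

1.7500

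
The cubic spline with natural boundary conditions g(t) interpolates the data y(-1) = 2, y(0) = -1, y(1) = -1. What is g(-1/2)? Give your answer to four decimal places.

Write M_i for g''(x_i). With h_i = 1, 1 and divided differences Δ_i = -3, 0, the continuity of g' gives the tridiagonal system
  1·M_0 + 4·M_1 + 1·M_2 = 6(Δ_1 - Δ_0) = 18
Natural end conditions: M_0 = M_2 = 0.
Forward elimination and back-substitution give M_0 = 0, M_1 = 9/2, M_2 = 0.
On [-1, 0], g(t) = 2 - 15/4·(t + 1) + 0·(t + 1)² + 3/4·(t + 1)³.
With (t + 1) = 1/2: g(-1/2) = 7/32.

0.2188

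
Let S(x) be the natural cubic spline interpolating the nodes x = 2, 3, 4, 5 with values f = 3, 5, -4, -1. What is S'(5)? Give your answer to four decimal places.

Write M_i for S''(x_i). With h_i = 1, 1, 1 and divided differences Δ_i = 2, -9, 3, the continuity of S' gives the tridiagonal system
  1·M_0 + 4·M_1 + 1·M_2 = 6(Δ_1 - Δ_0) = -66
  1·M_1 + 4·M_2 + 1·M_3 = 6(Δ_2 - Δ_1) = 72
Natural end conditions: M_0 = M_3 = 0.
Forward elimination and back-substitution give M_0 = 0, M_1 = -112/5, M_2 = 118/5, M_3 = 0.
On [4, 5], S'(x) = b_2 + 2c_2·(x - 4) + 3d_2·(x - 4)² with b_2 = Δ_2 - h_2(2M_2 + M_3)/6 = -73/15, c_2 = M_2/2 = 59/5, d_2 = (M_3 - M_2)/(6h_2) = -59/15. So S'(5) = 104/15.

6.9333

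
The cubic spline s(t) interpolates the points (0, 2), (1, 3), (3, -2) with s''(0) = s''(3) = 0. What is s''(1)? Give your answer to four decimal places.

-3.5000

Write M_i for s''(x_i). With h_i = 1, 2 and divided differences Δ_i = 1, -5/2, the continuity of s' gives the tridiagonal system
  1·M_0 + 6·M_1 + 2·M_2 = 6(Δ_1 - Δ_0) = -21
Natural end conditions: M_0 = M_2 = 0.
Solving the tridiagonal system: M_0 = 0, M_1 = -7/2, M_2 = 0.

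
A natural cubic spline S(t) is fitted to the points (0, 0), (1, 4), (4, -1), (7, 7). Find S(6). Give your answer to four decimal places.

Write M_i for S''(x_i). With h_i = 1, 3, 3 and divided differences Δ_i = 4, -5/3, 8/3, the continuity of S' gives the tridiagonal system
  1·M_0 + 8·M_1 + 3·M_2 = 6(Δ_1 - Δ_0) = -34
  3·M_1 + 12·M_2 + 3·M_3 = 6(Δ_2 - Δ_1) = 26
Natural end conditions: M_0 = M_3 = 0.
Solving the tridiagonal system: M_0 = 0, M_1 = -162/29, M_2 = 310/87, M_3 = 0.
On [4, 7], S(t) = -1 - 26/29·(t - 4) + 155/87·(t - 4)² - 155/783·(t - 4)³.
With (t - 4) = 2: S(6) = 2153/783.

2.7497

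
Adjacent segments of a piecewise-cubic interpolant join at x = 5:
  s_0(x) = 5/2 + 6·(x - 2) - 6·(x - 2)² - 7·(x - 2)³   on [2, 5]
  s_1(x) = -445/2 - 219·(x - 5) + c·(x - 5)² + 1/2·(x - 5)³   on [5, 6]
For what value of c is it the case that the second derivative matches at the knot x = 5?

-69

s_0''(x) = -12 - 42·(x - 2), so s_0''(5) = -138. On the right, s_1''(5) = 2c, so c = -69.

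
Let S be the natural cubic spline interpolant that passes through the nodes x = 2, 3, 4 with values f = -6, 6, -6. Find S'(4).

Put m_i = S'' at the i-th knot. Here h = (1, 1) and Δ = (12, -12), so the interior equations h_(i-1)·m_(i-1) + 2(h_(i-1)+h_i)·m_i + h_i·m_(i+1) = 6(Δ_i − Δ_(i-1)) read
  1·m_0 + 4·m_1 + 1·m_2 = 6(Δ_1 - Δ_0) = -144
Natural end conditions: m_0 = m_2 = 0.
Solving the tridiagonal system: m_0 = 0, m_1 = -36, m_2 = 0.
On [3, 4], S'(x) = b_1 + 2c_1·(x - 3) + 3d_1·(x - 3)² with b_1 = Δ_1 - h_1(2m_1 + m_2)/6 = 0, c_1 = m_1/2 = -18, d_1 = (m_2 - m_1)/(6h_1) = 6. So S'(4) = -18.

-18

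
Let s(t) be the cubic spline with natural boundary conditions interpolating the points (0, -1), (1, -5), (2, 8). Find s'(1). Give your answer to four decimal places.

4.5000

Put m_i = s'' at the i-th knot. Here h = (1, 1) and Δ = (-4, 13), so the interior equations h_(i-1)·m_(i-1) + 2(h_(i-1)+h_i)·m_i + h_i·m_(i+1) = 6(Δ_i − Δ_(i-1)) read
  1·m_0 + 4·m_1 + 1·m_2 = 6(Δ_1 - Δ_0) = 102
Natural end conditions: m_0 = m_2 = 0.
Solving: m_0 = 0, m_1 = 51/2, m_2 = 0.
On [1, 2], s'(t) = b_1 + 2c_1·(t - 1) + 3d_1·(t - 1)² with b_1 = Δ_1 - h_1(2m_1 + m_2)/6 = 9/2, c_1 = m_1/2 = 51/4, d_1 = (m_2 - m_1)/(6h_1) = -17/4. So s'(1) = 9/2.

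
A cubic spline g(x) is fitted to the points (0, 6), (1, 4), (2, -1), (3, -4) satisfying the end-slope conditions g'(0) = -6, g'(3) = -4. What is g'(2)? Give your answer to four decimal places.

Put σ_i = g'' at the i-th knot. Here h = (1, 1, 1) and Δ = (-2, -5, -3), so the interior equations h_(i-1)·σ_(i-1) + 2(h_(i-1)+h_i)·σ_i + h_i·σ_(i+1) = 6(Δ_i − Δ_(i-1)) read
  1·σ_0 + 4·σ_1 + 1·σ_2 = 6(Δ_1 - Δ_0) = -18
  1·σ_1 + 4·σ_2 + 1·σ_3 = 6(Δ_2 - Δ_1) = 12
Clamped end conditions give two more equations: 2h_0·σ_0 + h_0·σ_1 = 6(Δ_0 - g'(0)) = 24 and h_2·σ_2 + 2h_2·σ_3 = 6(g'(3) - Δ_2) = -6.
Hence σ_0 = 52/3, σ_1 = -32/3, σ_2 = 22/3, σ_3 = -20/3.
On [2, 3], g'(x) = b_2 + 2c_2·(x - 2) + 3d_2·(x - 2)² with b_2 = Δ_2 - h_2(2σ_2 + σ_3)/6 = -13/3, c_2 = σ_2/2 = 11/3, d_2 = (σ_3 - σ_2)/(6h_2) = -7/3. So g'(2) = -13/3.

-4.3333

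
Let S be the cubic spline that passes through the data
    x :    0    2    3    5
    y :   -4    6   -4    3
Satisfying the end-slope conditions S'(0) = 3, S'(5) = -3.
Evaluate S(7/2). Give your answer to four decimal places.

-4.2334

Put M_i = S'' at the i-th knot. Here h = (2, 1, 2) and Δ = (5, -10, 7/2), so the interior equations h_(i-1)·M_(i-1) + 2(h_(i-1)+h_i)·M_i + h_i·M_(i+1) = 6(Δ_i − Δ_(i-1)) read
  2·M_0 + 6·M_1 + 1·M_2 = 6(Δ_1 - Δ_0) = -90
  1·M_1 + 6·M_2 + 2·M_3 = 6(Δ_2 - Δ_1) = 81
Clamped end conditions give two more equations: 2h_0·M_0 + h_0·M_1 = 6(Δ_0 - S'(0)) = 12 and h_2·M_2 + 2h_2·M_3 = 6(S'(5) - Δ_2) = -39.
Solving: M_0 = 483/32, M_1 = -387/16, M_2 = 399/16, M_3 = -711/32.
On [3, 5], S(x) = -4 - 183/32·(x - 3) + 399/32·(x - 3)² - 503/128·(x - 3)³.
With (x - 3) = 1/2: S(7/2) = -4335/1024.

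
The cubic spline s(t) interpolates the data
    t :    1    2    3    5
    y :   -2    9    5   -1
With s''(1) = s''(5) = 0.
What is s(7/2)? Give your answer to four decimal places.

Write M_i for s''(x_i). With h_i = 1, 1, 2 and divided differences Δ_i = 11, -4, -3, the continuity of s' gives the tridiagonal system
  1·M_0 + 4·M_1 + 1·M_2 = 6(Δ_1 - Δ_0) = -90
  1·M_1 + 6·M_2 + 2·M_3 = 6(Δ_2 - Δ_1) = 6
Natural end conditions: M_0 = M_3 = 0.
Solving the tridiagonal system: M_0 = 0, M_1 = -546/23, M_2 = 114/23, M_3 = 0.
On [3, 5], s(t) = 5 - 145/23·(t - 3) + 57/23·(t - 3)² - 19/46·(t - 3)³.
With (t - 3) = 1/2: s(7/2) = 889/368.

2.4158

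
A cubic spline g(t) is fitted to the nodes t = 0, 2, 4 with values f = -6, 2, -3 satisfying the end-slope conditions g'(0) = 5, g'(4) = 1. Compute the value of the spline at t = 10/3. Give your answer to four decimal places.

-2.0556

Put m_i = g'' at the i-th knot. Here h = (2, 2) and Δ = (4, -5/2), so the interior equations h_(i-1)·m_(i-1) + 2(h_(i-1)+h_i)·m_i + h_i·m_(i+1) = 6(Δ_i − Δ_(i-1)) read
  2·m_0 + 8·m_1 + 2·m_2 = 6(Δ_1 - Δ_0) = -39
Clamped end conditions give two more equations: 2h_0·m_0 + h_0·m_1 = 6(Δ_0 - g'(0)) = -6 and h_1·m_1 + 2h_1·m_2 = 6(g'(4) - Δ_1) = 21.
Forward elimination and back-substitution give m_0 = 19/8, m_1 = -31/4, m_2 = 73/8.
On [2, 4], g(t) = 2 - 3/8·(t - 2) - 31/8·(t - 2)² + 45/32·(t - 2)³.
With (t - 2) = 4/3: g(10/3) = -37/18.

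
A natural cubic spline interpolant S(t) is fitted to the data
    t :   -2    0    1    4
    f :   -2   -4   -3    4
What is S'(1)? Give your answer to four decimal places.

Put M_i = S'' at the i-th knot. Here h = (2, 1, 3) and Δ = (-1, 1, 7/3), so the interior equations h_(i-1)·M_(i-1) + 2(h_(i-1)+h_i)·M_i + h_i·M_(i+1) = 6(Δ_i − Δ_(i-1)) read
  2·M_0 + 6·M_1 + 1·M_2 = 6(Δ_1 - Δ_0) = 12
  1·M_1 + 8·M_2 + 3·M_3 = 6(Δ_2 - Δ_1) = 8
Natural end conditions: M_0 = M_3 = 0.
Solving the tridiagonal system: M_0 = 0, M_1 = 88/47, M_2 = 36/47, M_3 = 0.
On [1, 4], S'(t) = b_2 + 2c_2·(t - 1) + 3d_2·(t - 1)² with b_2 = Δ_2 - h_2(2M_2 + M_3)/6 = 221/141, c_2 = M_2/2 = 18/47, d_2 = (M_3 - M_2)/(6h_2) = -2/47. So S'(1) = 221/141.

1.5674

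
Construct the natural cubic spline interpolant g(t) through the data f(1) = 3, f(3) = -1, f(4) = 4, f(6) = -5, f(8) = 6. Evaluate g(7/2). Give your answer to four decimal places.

1.8340

Write σ_i for g''(x_i). With h_i = 2, 1, 2, 2 and divided differences Δ_i = -2, 5, -9/2, 11/2, the continuity of g' gives the tridiagonal system
  2·σ_0 + 6·σ_1 + 1·σ_2 = 6(Δ_1 - Δ_0) = 42
  1·σ_1 + 6·σ_2 + 2·σ_3 = 6(Δ_2 - Δ_1) = -57
  2·σ_2 + 8·σ_3 + 2·σ_4 = 6(Δ_3 - Δ_2) = 60
Natural end conditions: σ_0 = σ_4 = 0.
Hence σ_0 = 0, σ_1 = 303/32, σ_2 = -237/16, σ_3 = 717/64, σ_4 = 0.
On [3, 4], g(t) = -1 + 69/16·(t - 3) + 303/64·(t - 3)² - 259/64·(t - 3)³.
With (t - 3) = 1/2: g(7/2) = 939/512.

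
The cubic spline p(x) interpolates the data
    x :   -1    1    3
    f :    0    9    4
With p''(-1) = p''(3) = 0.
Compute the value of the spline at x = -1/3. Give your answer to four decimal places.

Write m_i for p''(x_i). With h_i = 2, 2 and divided differences Δ_i = 9/2, -5/2, the continuity of p' gives the tridiagonal system
  2·m_0 + 8·m_1 + 2·m_2 = 6(Δ_1 - Δ_0) = -42
Natural end conditions: m_0 = m_2 = 0.
Hence m_0 = 0, m_1 = -21/4, m_2 = 0.
On [-1, 1], p(x) = 0 + 25/4·(x + 1) + 0·(x + 1)² - 7/16·(x + 1)³.
With (x + 1) = 2/3: p(-1/3) = 109/27.

4.0370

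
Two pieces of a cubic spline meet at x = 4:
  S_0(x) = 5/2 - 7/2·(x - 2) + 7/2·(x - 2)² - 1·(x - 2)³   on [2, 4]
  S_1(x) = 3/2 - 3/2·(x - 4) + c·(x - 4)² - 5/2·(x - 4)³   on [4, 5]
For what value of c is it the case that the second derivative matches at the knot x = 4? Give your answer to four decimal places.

S_0''(x) = 7 - 6·(x - 2), so S_0''(4) = -5. On the right, S_1''(4) = 2c, so c = -5/2.

-2.5000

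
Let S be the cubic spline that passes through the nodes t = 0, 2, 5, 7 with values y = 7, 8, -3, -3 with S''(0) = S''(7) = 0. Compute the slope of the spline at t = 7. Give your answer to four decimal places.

With m_i denoting the second derivative at x_i, h_i = 2, 3, 2, and Δ_i = (y_(i+1) − y_i)/h_i = 1/2, -11/3, 0:
  2·m_0 + 10·m_1 + 3·m_2 = 6(Δ_1 - Δ_0) = -25
  3·m_1 + 10·m_2 + 2·m_3 = 6(Δ_2 - Δ_1) = 22
Natural end conditions: m_0 = m_3 = 0.
Solving: m_0 = 0, m_1 = -316/91, m_2 = 295/91, m_3 = 0.
On [5, 7], S'(t) = b_2 + 2c_2·(t - 5) + 3d_2·(t - 5)² with b_2 = Δ_2 - h_2(2m_2 + m_3)/6 = -590/273, c_2 = m_2/2 = 295/182, d_2 = (m_3 - m_2)/(6h_2) = -295/1092. So S'(7) = 295/273.

1.0806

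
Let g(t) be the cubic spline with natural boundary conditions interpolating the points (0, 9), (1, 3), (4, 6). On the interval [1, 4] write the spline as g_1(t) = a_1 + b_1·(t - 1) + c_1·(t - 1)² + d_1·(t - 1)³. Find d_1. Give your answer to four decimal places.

-0.2917

Write m_i for g''(x_i). With h_i = 1, 3 and divided differences Δ_i = -6, 1, the continuity of g' gives the tridiagonal system
  1·m_0 + 8·m_1 + 3·m_2 = 6(Δ_1 - Δ_0) = 42
Natural end conditions: m_0 = m_2 = 0.
Solving: m_0 = 0, m_1 = 21/4, m_2 = 0.
On [1, 4], with g_1(t) = a_1 + b_1·(t - 1) + c_1·(t - 1)² + d_1·(t - 1)³: c_1 = m_1/2 = 21/8, d_1 = (m_2 - m_1)/(6h_1) = -7/24, b_1 = Δ_1 - h_1(2m_1 + m_2)/6 = -17/4.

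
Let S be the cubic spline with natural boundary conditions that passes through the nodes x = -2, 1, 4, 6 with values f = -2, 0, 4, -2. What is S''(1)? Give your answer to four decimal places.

1.0631

Put σ_i = S'' at the i-th knot. Here h = (3, 3, 2) and Δ = (2/3, 4/3, -3), so the interior equations h_(i-1)·σ_(i-1) + 2(h_(i-1)+h_i)·σ_i + h_i·σ_(i+1) = 6(Δ_i − Δ_(i-1)) read
  3·σ_0 + 12·σ_1 + 3·σ_2 = 6(Δ_1 - Δ_0) = 4
  3·σ_1 + 10·σ_2 + 2·σ_3 = 6(Δ_2 - Δ_1) = -26
Natural end conditions: σ_0 = σ_3 = 0.
Solving the tridiagonal system: σ_0 = 0, σ_1 = 118/111, σ_2 = -108/37, σ_3 = 0.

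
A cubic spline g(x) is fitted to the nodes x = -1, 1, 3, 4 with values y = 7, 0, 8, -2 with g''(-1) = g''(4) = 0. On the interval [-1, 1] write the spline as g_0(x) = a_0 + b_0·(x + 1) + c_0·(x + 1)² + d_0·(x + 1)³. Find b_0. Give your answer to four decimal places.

Write M_i for g''(x_i). With h_i = 2, 2, 1 and divided differences Δ_i = -7/2, 4, -10, the continuity of g' gives the tridiagonal system
  2·M_0 + 8·M_1 + 2·M_2 = 6(Δ_1 - Δ_0) = 45
  2·M_1 + 6·M_2 + 1·M_3 = 6(Δ_2 - Δ_1) = -84
Natural end conditions: M_0 = M_3 = 0.
Solving: M_0 = 0, M_1 = 219/22, M_2 = -381/22, M_3 = 0.
On [-1, 1], with g_0(x) = a_0 + b_0·(x + 1) + c_0·(x + 1)² + d_0·(x + 1)³: c_0 = M_0/2 = 0, d_0 = (M_1 - M_0)/(6h_0) = 73/88, b_0 = Δ_0 - h_0(2M_0 + M_1)/6 = -75/11.

-6.8182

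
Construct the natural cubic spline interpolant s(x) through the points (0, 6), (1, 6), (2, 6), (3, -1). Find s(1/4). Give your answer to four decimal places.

Let σ_i = s''(x_i). Step sizes h_i = 1, 1, 1; slopes of the chords Δ_i = (y_(i+1) - y_i)/h_i = 0, 0, -7.
  1·σ_0 + 4·σ_1 + 1·σ_2 = 6(Δ_1 - Δ_0) = 0
  1·σ_1 + 4·σ_2 + 1·σ_3 = 6(Δ_2 - Δ_1) = -42
Natural end conditions: σ_0 = σ_3 = 0.
Hence σ_0 = 0, σ_1 = 14/5, σ_2 = -56/5, σ_3 = 0.
On [0, 1], s(x) = 6 - 7/15·x + 0·x² + 7/15·x³.
With x = 1/4: s(1/4) = 377/64.

5.8906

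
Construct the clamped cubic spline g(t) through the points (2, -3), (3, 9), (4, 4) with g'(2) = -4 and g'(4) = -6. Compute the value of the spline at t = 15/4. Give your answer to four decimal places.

5.9883

Write m_i for g''(x_i). With h_i = 1, 1 and divided differences Δ_i = 12, -5, the continuity of g' gives the tridiagonal system
  1·m_0 + 4·m_1 + 1·m_2 = 6(Δ_1 - Δ_0) = -102
Clamped end conditions give two more equations: 2h_0·m_0 + h_0·m_1 = 6(Δ_0 - g'(2)) = 96 and h_1·m_1 + 2h_1·m_2 = 6(g'(4) - Δ_1) = -6.
Solving the tridiagonal system: m_0 = 145/2, m_1 = -49, m_2 = 43/2.
On [3, 4], g(t) = 9 + 31/4·(t - 3) - 49/2·(t - 3)² + 47/4·(t - 3)³.
With (t - 3) = 3/4: g(15/4) = 1533/256.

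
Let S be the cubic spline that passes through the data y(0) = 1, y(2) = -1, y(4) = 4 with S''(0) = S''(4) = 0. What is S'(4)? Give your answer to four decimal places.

3.3750

With m_i denoting the second derivative at x_i, h_i = 2, 2, and Δ_i = (y_(i+1) − y_i)/h_i = -1, 5/2:
  2·m_0 + 8·m_1 + 2·m_2 = 6(Δ_1 - Δ_0) = 21
Natural end conditions: m_0 = m_2 = 0.
Forward elimination and back-substitution give m_0 = 0, m_1 = 21/8, m_2 = 0.
On [2, 4], S'(x) = b_1 + 2c_1·(x - 2) + 3d_1·(x - 2)² with b_1 = Δ_1 - h_1(2m_1 + m_2)/6 = 3/4, c_1 = m_1/2 = 21/16, d_1 = (m_2 - m_1)/(6h_1) = -7/32. So S'(4) = 27/8.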